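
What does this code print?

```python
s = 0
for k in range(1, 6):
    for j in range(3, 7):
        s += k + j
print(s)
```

150

k=1,j=3: s = 0+4 = 4
k=1,j=4: s = 4+5 = 9
k=1,j=5: s = 9+6 = 15
k=1,j=6: s = 15+7 = 22
k=2,j=3: s = 22+5 = 27
k=2,j=4: s = 27+6 = 33
k=2,j=5: s = 33+7 = 40
k=2,j=6: s = 40+8 = 48
k=3,j=3: s = 48+6 = 54
k=3,j=4: s = 54+7 = 61
k=3,j=5: s = 61+8 = 69
k=3,j=6: s = 69+9 = 78
k=4,j=3: s = 78+7 = 85
k=4,j=4: s = 85+8 = 93
k=4,j=5: s = 93+9 = 102
k=4,j=6: s = 102+10 = 112
k=5,j=3: s = 112+8 = 120
k=5,j=4: s = 120+9 = 129
k=5,j=5: s = 129+10 = 139
k=5,j=6: s = 139+11 = 150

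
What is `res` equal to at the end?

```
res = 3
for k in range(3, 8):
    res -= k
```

-22

k=3: res = 3-3 = 0
k=4: res = 0-4 = -4
k=5: res = (-4)-5 = -9
k=6: res = (-9)-6 = -15
k=7: res = (-15)-7 = -22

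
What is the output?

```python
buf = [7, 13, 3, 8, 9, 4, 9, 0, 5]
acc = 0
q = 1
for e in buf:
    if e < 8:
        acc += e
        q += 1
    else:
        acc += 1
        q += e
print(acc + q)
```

68

e=7: <8, acc = 0+7 = 7; q=2
e=13: not <8, acc = 7+1 = 8; q=15
e=3: <8, acc = 8+3 = 11; q=16
e=8: not <8, acc = 11+1 = 12; q=24
e=9: not <8, acc = 12+1 = 13; q=33
e=4: <8, acc = 13+4 = 17; q=34
e=9: not <8, acc = 17+1 = 18; q=43
e=0: <8, acc = 18+0 = 18; q=44
e=5: <8, acc = 18+5 = 23; q=45
acc+q = 23+45 = 68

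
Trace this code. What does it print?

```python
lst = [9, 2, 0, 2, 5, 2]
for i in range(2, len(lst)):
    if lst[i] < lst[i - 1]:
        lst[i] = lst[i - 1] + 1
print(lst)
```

[9, 2, 3, 4, 5, 6]

i=2: 0<2, lst[2] = 2+1 = 3 → [9, 2, 3, 2, 5, 2]
i=3: 2<3, lst[3] = 3+1 = 4 → [9, 2, 3, 4, 5, 2]
i=4: 5>=4, unchanged → [9, 2, 3, 4, 5, 2]
i=5: 2<5, lst[5] = 5+1 = 6 → [9, 2, 3, 4, 5, 6]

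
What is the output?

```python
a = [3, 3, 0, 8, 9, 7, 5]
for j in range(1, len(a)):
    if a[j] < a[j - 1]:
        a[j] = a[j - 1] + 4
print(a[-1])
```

j=1: 3>=3, unchanged → [3, 3, 0, 8, 9, 7, 5]
j=2: 0<3, a[2] = 3+4 = 7 → [3, 3, 7, 8, 9, 7, 5]
j=3: 8>=7, unchanged → [3, 3, 7, 8, 9, 7, 5]
j=4: 9>=8, unchanged → [3, 3, 7, 8, 9, 7, 5]
j=5: 7<9, a[5] = 9+4 = 13 → [3, 3, 7, 8, 9, 13, 5]
j=6: 5<13, a[6] = 13+4 = 17 → [3, 3, 7, 8, 9, 13, 17]

17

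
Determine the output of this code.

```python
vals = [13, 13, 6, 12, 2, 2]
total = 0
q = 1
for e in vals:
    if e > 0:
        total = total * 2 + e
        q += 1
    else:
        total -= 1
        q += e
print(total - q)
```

719

e=13: >0, total = 0*2+13 = 13; q=2
e=13: >0, total = 13*2+13 = 39; q=3
e=6: >0, total = 39*2+6 = 84; q=4
e=12: >0, total = 84*2+12 = 180; q=5
e=2: >0, total = 180*2+2 = 362; q=6
e=2: >0, total = 362*2+2 = 726; q=7
total-q = 726-7 = 719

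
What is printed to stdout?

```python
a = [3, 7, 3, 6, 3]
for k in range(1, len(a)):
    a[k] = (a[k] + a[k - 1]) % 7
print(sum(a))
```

k=1: a[1] = (7+3)%7 = 3 → [3, 3, 3, 6, 3]
k=2: a[2] = (3+3)%7 = 6 → [3, 3, 6, 6, 3]
k=3: a[3] = (6+6)%7 = 5 → [3, 3, 6, 5, 3]
k=4: a[4] = (3+5)%7 = 1 → [3, 3, 6, 5, 1]
sum = 18

18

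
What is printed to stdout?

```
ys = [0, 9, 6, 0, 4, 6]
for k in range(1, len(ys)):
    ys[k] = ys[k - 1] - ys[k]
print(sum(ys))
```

-83

k=1: ys[1] = 0-9 = -9 → [0, -9, 6, 0, 4, 6]
k=2: ys[2] = (-9)-6 = -15 → [0, -9, -15, 0, 4, 6]
k=3: ys[3] = (-15)-0 = -15 → [0, -9, -15, -15, 4, 6]
k=4: ys[4] = (-15)-4 = -19 → [0, -9, -15, -15, -19, 6]
k=5: ys[5] = (-19)-6 = -25 → [0, -9, -15, -15, -19, -25]
sum = -83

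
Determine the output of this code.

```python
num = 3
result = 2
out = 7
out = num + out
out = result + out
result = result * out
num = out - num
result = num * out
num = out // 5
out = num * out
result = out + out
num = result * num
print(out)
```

out = 3+7 = 10
out = 2+10 = 12
result = 2*12 = 24
num = 12-3 = 9
result = 9*12 = 108
num = 12//5 = 2
out = 2*12 = 24
result = 24+24 = 48
num = 48*2 = 96

24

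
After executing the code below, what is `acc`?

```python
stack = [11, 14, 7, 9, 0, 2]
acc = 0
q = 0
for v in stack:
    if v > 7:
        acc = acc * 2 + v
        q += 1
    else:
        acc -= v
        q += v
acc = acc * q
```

v=11: >7, acc = 0*2+11 = 11; q=1
v=14: >7, acc = 11*2+14 = 36; q=2
v=7: not >7, acc = 36-7 = 29; q=9
v=9: >7, acc = 29*2+9 = 67; q=10
v=0: not >7, acc = 67-0 = 67; q=10
v=2: not >7, acc = 67-2 = 65; q=12
acc*q = 65*12 = 780

780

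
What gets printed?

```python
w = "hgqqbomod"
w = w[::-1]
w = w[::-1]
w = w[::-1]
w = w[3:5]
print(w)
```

ob

reverse → 'domobqqgh'
reverse → 'hgqqbomod'
reverse → 'domobqqgh'
slice [3:5] → 'ob'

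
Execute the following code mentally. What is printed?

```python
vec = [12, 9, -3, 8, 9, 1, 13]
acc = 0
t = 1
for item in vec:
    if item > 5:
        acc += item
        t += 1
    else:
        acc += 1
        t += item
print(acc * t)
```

212

item=12: >5, acc = 0+12 = 12; t=2
item=9: >5, acc = 12+9 = 21; t=3
item=-3: not >5, acc = 21+1 = 22; t=0
item=8: >5, acc = 22+8 = 30; t=1
item=9: >5, acc = 30+9 = 39; t=2
item=1: not >5, acc = 39+1 = 40; t=3
item=13: >5, acc = 40+13 = 53; t=4
acc*t = 53*4 = 212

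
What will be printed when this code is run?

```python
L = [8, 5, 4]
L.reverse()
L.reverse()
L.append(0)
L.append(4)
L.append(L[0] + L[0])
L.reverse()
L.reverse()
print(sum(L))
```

reverse → [4, 5, 8]
reverse → [8, 5, 4]
append 0 → [8, 5, 4, 0]
append 4 → [8, 5, 4, 0, 4]
append L[0]+L[0] = 8+8 = 16 → [8, 5, 4, 0, 4, 16]
reverse → [16, 4, 0, 4, 5, 8]
reverse → [8, 5, 4, 0, 4, 16]
sum = 37

37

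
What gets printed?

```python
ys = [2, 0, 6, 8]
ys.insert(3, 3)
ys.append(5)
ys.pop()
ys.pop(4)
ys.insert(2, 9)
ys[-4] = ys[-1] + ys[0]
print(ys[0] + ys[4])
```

insert 3 at 3 → [2, 0, 6, 3, 8]
append 5 → [2, 0, 6, 3, 8, 5]
pop() removes 5 → [2, 0, 6, 3, 8]
pop(4) removes 8 → [2, 0, 6, 3]
insert 9 at 2 → [2, 0, 9, 6, 3]
ys[-4] = ys[-1]+ys[0] = 3+2 = 5 → [2, 5, 9, 6, 3]
ys[0]+ys[4] = 2+3 = 5

5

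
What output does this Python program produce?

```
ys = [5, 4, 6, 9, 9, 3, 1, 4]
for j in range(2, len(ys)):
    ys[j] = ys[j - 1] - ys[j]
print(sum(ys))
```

-99

j=2: ys[2] = 4-6 = -2 → [5, 4, -2, 9, 9, 3, 1, 4]
j=3: ys[3] = (-2)-9 = -11 → [5, 4, -2, -11, 9, 3, 1, 4]
j=4: ys[4] = (-11)-9 = -20 → [5, 4, -2, -11, -20, 3, 1, 4]
j=5: ys[5] = (-20)-3 = -23 → [5, 4, -2, -11, -20, -23, 1, 4]
j=6: ys[6] = (-23)-1 = -24 → [5, 4, -2, -11, -20, -23, -24, 4]
j=7: ys[7] = (-24)-4 = -28 → [5, 4, -2, -11, -20, -23, -24, -28]
sum = -99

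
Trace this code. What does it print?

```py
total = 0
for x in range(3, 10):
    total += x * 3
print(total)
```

x=3: total = 0+3*3 = 9
x=4: total = 9+4*3 = 21
x=5: total = 21+5*3 = 36
x=6: total = 36+6*3 = 54
x=7: total = 54+7*3 = 75
x=8: total = 75+8*3 = 99
x=9: total = 99+9*3 = 126

126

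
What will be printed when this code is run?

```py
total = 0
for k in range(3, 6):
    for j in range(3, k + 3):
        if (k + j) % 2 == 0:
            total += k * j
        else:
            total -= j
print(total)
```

k=3,j=3: even sum, total = 0+9 = 9
k=3,j=4: odd sum, total = 9-4 = 5
k=3,j=5: even sum, total = 5+15 = 20
k=4,j=3: odd sum, total = 20-3 = 17
k=4,j=4: even sum, total = 17+16 = 33
k=4,j=5: odd sum, total = 33-5 = 28
k=4,j=6: even sum, total = 28+24 = 52
k=5,j=3: even sum, total = 52+15 = 67
k=5,j=4: odd sum, total = 67-4 = 63
k=5,j=5: even sum, total = 63+25 = 88
k=5,j=6: odd sum, total = 88-6 = 82
k=5,j=7: even sum, total = 82+35 = 117

117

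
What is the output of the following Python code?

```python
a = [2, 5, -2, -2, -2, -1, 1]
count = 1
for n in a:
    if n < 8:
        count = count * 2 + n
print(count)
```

359

n=2: <8, count = 1*2+2 = 4
n=5: <8, count = 4*2+5 = 13
n=-2: <8, count = 13*2+(-2) = 24
n=-2: <8, count = 24*2+(-2) = 46
n=-2: <8, count = 46*2+(-2) = 90
n=-1: <8, count = 90*2+(-1) = 179
n=1: <8, count = 179*2+1 = 359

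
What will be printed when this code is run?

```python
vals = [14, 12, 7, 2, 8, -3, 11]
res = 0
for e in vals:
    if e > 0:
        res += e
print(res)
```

e=14: >0, res = 0+14 = 14
e=12: >0, res = 14+12 = 26
e=7: >0, res = 26+7 = 33
e=2: >0, res = 33+2 = 35
e=8: >0, res = 35+8 = 43
e=-3: not >0
e=11: >0, res = 43+11 = 54

54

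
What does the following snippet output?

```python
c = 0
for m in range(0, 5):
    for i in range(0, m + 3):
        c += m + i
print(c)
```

115

m=0,i=0: c = 0+0 = 0
m=0,i=1: c = 0+1 = 1
m=0,i=2: c = 1+2 = 3
m=1,i=0: c = 3+1 = 4
m=1,i=1: c = 4+2 = 6
m=1,i=2: c = 6+3 = 9
m=1,i=3: c = 9+4 = 13
m=2,i=0: c = 13+2 = 15
m=2,i=1: c = 15+3 = 18
m=2,i=2: c = 18+4 = 22
m=2,i=3: c = 22+5 = 27
m=2,i=4: c = 27+6 = 33
m=3,i=0: c = 33+3 = 36
m=3,i=1: c = 36+4 = 40
m=3,i=2: c = 40+5 = 45
m=3,i=3: c = 45+6 = 51
m=3,i=4: c = 51+7 = 58
m=3,i=5: c = 58+8 = 66
m=4,i=0: c = 66+4 = 70
m=4,i=1: c = 70+5 = 75
m=4,i=2: c = 75+6 = 81
m=4,i=3: c = 81+7 = 88
m=4,i=4: c = 88+8 = 96
m=4,i=5: c = 96+9 = 105
m=4,i=6: c = 105+10 = 115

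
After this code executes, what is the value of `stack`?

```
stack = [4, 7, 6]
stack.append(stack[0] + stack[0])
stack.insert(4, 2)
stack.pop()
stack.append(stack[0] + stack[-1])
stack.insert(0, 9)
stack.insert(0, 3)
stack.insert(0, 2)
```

[2, 3, 9, 4, 7, 6, 8, 12]

append stack[0]+stack[0] = 4+4 = 8 → [4, 7, 6, 8]
insert 2 at 4 → [4, 7, 6, 8, 2]
pop() removes 2 → [4, 7, 6, 8]
append stack[0]+stack[-1] = 4+8 = 12 → [4, 7, 6, 8, 12]
insert 9 at 0 → [9, 4, 7, 6, 8, 12]
insert 3 at 0 → [3, 9, 4, 7, 6, 8, 12]
insert 2 at 0 → [2, 3, 9, 4, 7, 6, 8, 12]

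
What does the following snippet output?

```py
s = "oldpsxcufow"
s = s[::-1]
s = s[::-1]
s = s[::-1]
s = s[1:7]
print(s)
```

ofucxs

reverse → 'wofucxspdlo'
reverse → 'oldpsxcufow'
reverse → 'wofucxspdlo'
slice [1:7] → 'ofucxs'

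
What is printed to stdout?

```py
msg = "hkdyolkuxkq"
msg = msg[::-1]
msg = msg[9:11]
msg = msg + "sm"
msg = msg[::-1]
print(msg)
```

mshk

reverse → 'qkxukloydkh'
slice [9:11] → 'kh'
+ 'sm' → 'khsm'
reverse → 'mshk'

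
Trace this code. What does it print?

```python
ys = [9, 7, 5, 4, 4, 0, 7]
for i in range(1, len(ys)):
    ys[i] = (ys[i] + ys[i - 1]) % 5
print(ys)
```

[9, 1, 1, 0, 4, 4, 1]

i=1: ys[1] = (7+9)%5 = 1 → [9, 1, 5, 4, 4, 0, 7]
i=2: ys[2] = (5+1)%5 = 1 → [9, 1, 1, 4, 4, 0, 7]
i=3: ys[3] = (4+1)%5 = 0 → [9, 1, 1, 0, 4, 0, 7]
i=4: ys[4] = (4+0)%5 = 4 → [9, 1, 1, 0, 4, 0, 7]
i=5: ys[5] = (0+4)%5 = 4 → [9, 1, 1, 0, 4, 4, 7]
i=6: ys[6] = (7+4)%5 = 1 → [9, 1, 1, 0, 4, 4, 1]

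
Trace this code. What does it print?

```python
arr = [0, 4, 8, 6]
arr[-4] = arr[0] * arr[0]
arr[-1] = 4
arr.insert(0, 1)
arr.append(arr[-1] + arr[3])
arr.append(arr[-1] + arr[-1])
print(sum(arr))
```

arr[-4] = arr[0]*arr[0] = 0*0 = 0 → [0, 4, 8, 6]
arr[-1] = 4 → [0, 4, 8, 4]
insert 1 at 0 → [1, 0, 4, 8, 4]
append arr[-1]+arr[3] = 4+8 = 12 → [1, 0, 4, 8, 4, 12]
append arr[-1]+arr[-1] = 12+12 = 24 → [1, 0, 4, 8, 4, 12, 24]
sum = 53

53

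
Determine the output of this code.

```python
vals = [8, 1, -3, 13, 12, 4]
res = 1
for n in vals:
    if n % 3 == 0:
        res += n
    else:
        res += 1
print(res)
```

14

n=8: not %3==0, res = 1+1 = 2
n=1: not %3==0, res = 2+1 = 3
n=-3: %3==0, res = 3+(-3) = 0
n=13: not %3==0, res = 0+1 = 1
n=12: %3==0, res = 1+12 = 13
n=4: not %3==0, res = 13+1 = 14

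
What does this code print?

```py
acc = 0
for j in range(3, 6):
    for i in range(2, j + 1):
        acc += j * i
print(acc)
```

j=3,i=2: acc = 0+6 = 6
j=3,i=3: acc = 6+9 = 15
j=4,i=2: acc = 15+8 = 23
j=4,i=3: acc = 23+12 = 35
j=4,i=4: acc = 35+16 = 51
j=5,i=2: acc = 51+10 = 61
j=5,i=3: acc = 61+15 = 76
j=5,i=4: acc = 76+20 = 96
j=5,i=5: acc = 96+25 = 121

121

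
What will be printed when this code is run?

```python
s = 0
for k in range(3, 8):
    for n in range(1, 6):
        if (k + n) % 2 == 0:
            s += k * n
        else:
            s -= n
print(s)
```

159

k=3,n=1: even sum, s = 0+3 = 3
k=3,n=2: odd sum, s = 3-2 = 1
k=3,n=3: even sum, s = 1+9 = 10
k=3,n=4: odd sum, s = 10-4 = 6
k=3,n=5: even sum, s = 6+15 = 21
k=4,n=1: odd sum, s = 21-1 = 20
k=4,n=2: even sum, s = 20+8 = 28
k=4,n=3: odd sum, s = 28-3 = 25
k=4,n=4: even sum, s = 25+16 = 41
k=4,n=5: odd sum, s = 41-5 = 36
k=5,n=1: even sum, s = 36+5 = 41
k=5,n=2: odd sum, s = 41-2 = 39
k=5,n=3: even sum, s = 39+15 = 54
k=5,n=4: odd sum, s = 54-4 = 50
k=5,n=5: even sum, s = 50+25 = 75
k=6,n=1: odd sum, s = 75-1 = 74
k=6,n=2: even sum, s = 74+12 = 86
k=6,n=3: odd sum, s = 86-3 = 83
k=6,n=4: even sum, s = 83+24 = 107
k=6,n=5: odd sum, s = 107-5 = 102
k=7,n=1: even sum, s = 102+7 = 109
k=7,n=2: odd sum, s = 109-2 = 107
k=7,n=3: even sum, s = 107+21 = 128
k=7,n=4: odd sum, s = 128-4 = 124
k=7,n=5: even sum, s = 124+35 = 159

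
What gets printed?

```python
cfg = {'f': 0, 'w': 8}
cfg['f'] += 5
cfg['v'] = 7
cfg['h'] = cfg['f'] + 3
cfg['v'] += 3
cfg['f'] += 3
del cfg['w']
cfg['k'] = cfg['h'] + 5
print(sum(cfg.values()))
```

39

cfg['f'] = 0+5 = 5 → {'f': 5, 'w': 8}
cfg['v'] = 7 → {'f': 5, 'w': 8, 'v': 7}
cfg['h'] = cfg['f']+3 = 8 → {'f': 5, 'w': 8, 'v': 7, 'h': 8}
cfg['v'] = 7+3 = 10 → {'f': 5, 'w': 8, 'v': 10, 'h': 8}
cfg['f'] = 5+3 = 8 → {'f': 8, 'w': 8, 'v': 10, 'h': 8}
del 'w' → {'f': 8, 'v': 10, 'h': 8}
cfg['k'] = cfg['h']+5 = 13 → {'f': 8, 'v': 10, 'h': 8, 'k': 13}
sum of values = 39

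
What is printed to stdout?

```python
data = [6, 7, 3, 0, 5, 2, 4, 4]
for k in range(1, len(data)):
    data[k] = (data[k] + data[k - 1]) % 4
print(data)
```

k=1: data[1] = (7+6)%4 = 1 → [6, 1, 3, 0, 5, 2, 4, 4]
k=2: data[2] = (3+1)%4 = 0 → [6, 1, 0, 0, 5, 2, 4, 4]
k=3: data[3] = (0+0)%4 = 0 → [6, 1, 0, 0, 5, 2, 4, 4]
k=4: data[4] = (5+0)%4 = 1 → [6, 1, 0, 0, 1, 2, 4, 4]
k=5: data[5] = (2+1)%4 = 3 → [6, 1, 0, 0, 1, 3, 4, 4]
k=6: data[6] = (4+3)%4 = 3 → [6, 1, 0, 0, 1, 3, 3, 4]
k=7: data[7] = (4+3)%4 = 3 → [6, 1, 0, 0, 1, 3, 3, 3]

[6, 1, 0, 0, 1, 3, 3, 3]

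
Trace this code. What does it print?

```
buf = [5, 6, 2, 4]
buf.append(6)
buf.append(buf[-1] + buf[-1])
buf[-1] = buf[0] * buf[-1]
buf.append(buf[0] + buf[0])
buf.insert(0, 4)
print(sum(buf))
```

97

append 6 → [5, 6, 2, 4, 6]
append buf[-1]+buf[-1] = 6+6 = 12 → [5, 6, 2, 4, 6, 12]
buf[-1] = buf[0]*buf[-1] = 5*12 = 60 → [5, 6, 2, 4, 6, 60]
append buf[0]+buf[0] = 5+5 = 10 → [5, 6, 2, 4, 6, 60, 10]
insert 4 at 0 → [4, 5, 6, 2, 4, 6, 60, 10]
sum = 97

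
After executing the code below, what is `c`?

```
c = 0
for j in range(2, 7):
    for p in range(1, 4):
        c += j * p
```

j=2,p=1: c = 0+2 = 2
j=2,p=2: c = 2+4 = 6
j=2,p=3: c = 6+6 = 12
j=3,p=1: c = 12+3 = 15
j=3,p=2: c = 15+6 = 21
j=3,p=3: c = 21+9 = 30
j=4,p=1: c = 30+4 = 34
j=4,p=2: c = 34+8 = 42
j=4,p=3: c = 42+12 = 54
j=5,p=1: c = 54+5 = 59
j=5,p=2: c = 59+10 = 69
j=5,p=3: c = 69+15 = 84
j=6,p=1: c = 84+6 = 90
j=6,p=2: c = 90+12 = 102
j=6,p=3: c = 102+18 = 120

120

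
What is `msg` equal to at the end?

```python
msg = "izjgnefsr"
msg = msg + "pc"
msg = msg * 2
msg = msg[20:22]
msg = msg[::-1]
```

'cp'

+ 'pc' → 'izjgnefsrpc'
repeat ×2 → 'izjgnefsrpcizjgnefsrpc'
slice [20:22] → 'pc'
reverse → 'cp'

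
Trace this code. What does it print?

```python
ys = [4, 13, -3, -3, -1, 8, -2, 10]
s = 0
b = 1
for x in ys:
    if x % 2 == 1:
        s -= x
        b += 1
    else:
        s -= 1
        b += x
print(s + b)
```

x=4: not odd, s = 0-1 = -1; b=5
x=13: odd, s = (-1)-13 = -14; b=6
x=-3: odd, s = (-14)-(-3) = -11; b=7
x=-3: odd, s = (-11)-(-3) = -8; b=8
x=-1: odd, s = (-8)-(-1) = -7; b=9
x=8: not odd, s = (-7)-1 = -8; b=17
x=-2: not odd, s = (-8)-1 = -9; b=15
x=10: not odd, s = (-9)-1 = -10; b=25
s+b = (-10)+25 = 15

15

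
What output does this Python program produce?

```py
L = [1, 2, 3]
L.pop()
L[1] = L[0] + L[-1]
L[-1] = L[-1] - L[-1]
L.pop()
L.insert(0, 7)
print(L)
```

[7, 1]

pop() removes 3 → [1, 2]
L[1] = L[0]+L[-1] = 1+2 = 3 → [1, 3]
L[-1] = L[-1]-L[-1] = 3-3 = 0 → [1, 0]
pop() removes 0 → [1]
insert 7 at 0 → [7, 1]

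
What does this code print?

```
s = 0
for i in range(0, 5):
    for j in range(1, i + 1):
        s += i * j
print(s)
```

i=1,j=1: s = 0+1 = 1
i=2,j=1: s = 1+2 = 3
i=2,j=2: s = 3+4 = 7
i=3,j=1: s = 7+3 = 10
i=3,j=2: s = 10+6 = 16
i=3,j=3: s = 16+9 = 25
i=4,j=1: s = 25+4 = 29
i=4,j=2: s = 29+8 = 37
i=4,j=3: s = 37+12 = 49
i=4,j=4: s = 49+16 = 65

65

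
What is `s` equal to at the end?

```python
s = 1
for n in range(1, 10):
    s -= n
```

n=1: s = 1-1 = 0
n=2: s = 0-2 = -2
n=3: s = (-2)-3 = -5
n=4: s = (-5)-4 = -9
n=5: s = (-9)-5 = -14
n=6: s = (-14)-6 = -20
n=7: s = (-20)-7 = -27
n=8: s = (-27)-8 = -35
n=9: s = (-35)-9 = -44

-44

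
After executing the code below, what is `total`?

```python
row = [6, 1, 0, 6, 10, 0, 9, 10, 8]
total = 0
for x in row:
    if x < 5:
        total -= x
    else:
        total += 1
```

x=6: not <5, total = 0+1 = 1
x=1: <5, total = 1-1 = 0
x=0: <5, total = 0-0 = 0
x=6: not <5, total = 0+1 = 1
x=10: not <5, total = 1+1 = 2
x=0: <5, total = 2-0 = 2
x=9: not <5, total = 2+1 = 3
x=10: not <5, total = 3+1 = 4
x=8: not <5, total = 4+1 = 5

5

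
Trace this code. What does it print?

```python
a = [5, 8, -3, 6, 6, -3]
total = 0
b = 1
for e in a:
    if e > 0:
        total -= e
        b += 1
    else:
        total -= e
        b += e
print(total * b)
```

19

e=5: >0, total = 0-5 = -5; b=2
e=8: >0, total = (-5)-8 = -13; b=3
e=-3: not >0, total = (-13)-(-3) = -10; b=0
e=6: >0, total = (-10)-6 = -16; b=1
e=6: >0, total = (-16)-6 = -22; b=2
e=-3: not >0, total = (-22)-(-3) = -19; b=-1
total*b = (-19)*(-1) = 19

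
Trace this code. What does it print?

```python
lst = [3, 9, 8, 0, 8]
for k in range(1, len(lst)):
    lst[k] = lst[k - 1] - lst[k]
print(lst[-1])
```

k=1: lst[1] = 3-9 = -6 → [3, -6, 8, 0, 8]
k=2: lst[2] = (-6)-8 = -14 → [3, -6, -14, 0, 8]
k=3: lst[3] = (-14)-0 = -14 → [3, -6, -14, -14, 8]
k=4: lst[4] = (-14)-8 = -22 → [3, -6, -14, -14, -22]

-22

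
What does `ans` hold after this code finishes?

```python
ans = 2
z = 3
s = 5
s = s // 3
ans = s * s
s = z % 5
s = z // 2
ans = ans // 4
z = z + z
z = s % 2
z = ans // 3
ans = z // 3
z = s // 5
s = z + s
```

0

s = 5//3 = 1
ans = 1*1 = 1
s = 3%5 = 3
s = 3//2 = 1
ans = 1//4 = 0
z = 3+3 = 6
z = 1%2 = 1
z = 0//3 = 0
ans = 0//3 = 0
z = 1//5 = 0
s = 0+1 = 1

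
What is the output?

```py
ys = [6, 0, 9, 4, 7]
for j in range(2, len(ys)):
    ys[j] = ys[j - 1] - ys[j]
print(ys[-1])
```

j=2: ys[2] = 0-9 = -9 → [6, 0, -9, 4, 7]
j=3: ys[3] = (-9)-4 = -13 → [6, 0, -9, -13, 7]
j=4: ys[4] = (-13)-7 = -20 → [6, 0, -9, -13, -20]

-20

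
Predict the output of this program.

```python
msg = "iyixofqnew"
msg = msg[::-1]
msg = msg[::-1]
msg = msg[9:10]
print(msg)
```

reverse → 'wenqfoxiyi'
reverse → 'iyixofqnew'
slice [9:10] → 'w'

w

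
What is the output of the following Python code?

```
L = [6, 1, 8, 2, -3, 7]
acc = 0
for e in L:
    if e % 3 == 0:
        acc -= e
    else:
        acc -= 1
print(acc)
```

e=6: %3==0, acc = 0-6 = -6
e=1: not %3==0, acc = (-6)-1 = -7
e=8: not %3==0, acc = (-7)-1 = -8
e=2: not %3==0, acc = (-8)-1 = -9
e=-3: %3==0, acc = (-9)-(-3) = -6
e=7: not %3==0, acc = (-6)-1 = -7

-7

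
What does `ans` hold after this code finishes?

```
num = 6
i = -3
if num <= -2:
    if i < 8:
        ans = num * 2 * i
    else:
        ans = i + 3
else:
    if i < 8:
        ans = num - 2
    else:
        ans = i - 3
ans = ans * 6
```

24

num=6, i=-3
num <= -2 is False; i < 8 is True
→ ans = num - 2 = 4
ans = 4*6 = 24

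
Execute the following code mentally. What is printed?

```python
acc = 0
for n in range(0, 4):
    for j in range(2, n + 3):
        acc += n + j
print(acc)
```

50

n=0,j=2: acc = 0+2 = 2
n=1,j=2: acc = 2+3 = 5
n=1,j=3: acc = 5+4 = 9
n=2,j=2: acc = 9+4 = 13
n=2,j=3: acc = 13+5 = 18
n=2,j=4: acc = 18+6 = 24
n=3,j=2: acc = 24+5 = 29
n=3,j=3: acc = 29+6 = 35
n=3,j=4: acc = 35+7 = 42
n=3,j=5: acc = 42+8 = 50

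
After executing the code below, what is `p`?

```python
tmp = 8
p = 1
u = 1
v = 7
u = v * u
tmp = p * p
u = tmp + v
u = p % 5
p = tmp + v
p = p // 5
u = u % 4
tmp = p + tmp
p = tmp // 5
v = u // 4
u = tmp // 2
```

u = 7*1 = 7
tmp = 1*1 = 1
u = 1+7 = 8
u = 1%5 = 1
p = 1+7 = 8
p = 8//5 = 1
u = 1%4 = 1
tmp = 1+1 = 2
p = 2//5 = 0
v = 1//4 = 0
u = 2//2 = 1

0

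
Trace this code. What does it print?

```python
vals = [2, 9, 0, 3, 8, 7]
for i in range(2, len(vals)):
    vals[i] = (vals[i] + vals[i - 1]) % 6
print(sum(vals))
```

19

i=2: vals[2] = (0+9)%6 = 3 → [2, 9, 3, 3, 8, 7]
i=3: vals[3] = (3+3)%6 = 0 → [2, 9, 3, 0, 8, 7]
i=4: vals[4] = (8+0)%6 = 2 → [2, 9, 3, 0, 2, 7]
i=5: vals[5] = (7+2)%6 = 3 → [2, 9, 3, 0, 2, 3]
sum = 19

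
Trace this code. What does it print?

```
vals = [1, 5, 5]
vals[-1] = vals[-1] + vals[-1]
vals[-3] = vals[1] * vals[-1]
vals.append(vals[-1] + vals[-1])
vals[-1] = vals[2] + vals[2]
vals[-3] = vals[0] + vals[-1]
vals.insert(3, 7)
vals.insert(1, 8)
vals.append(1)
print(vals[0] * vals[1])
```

400

vals[-1] = vals[-1]+vals[-1] = 5+5 = 10 → [1, 5, 10]
vals[-3] = vals[1]*vals[-1] = 5*10 = 50 → [50, 5, 10]
append vals[-1]+vals[-1] = 10+10 = 20 → [50, 5, 10, 20]
vals[-1] = vals[2]+vals[2] = 10+10 = 20 → [50, 5, 10, 20]
vals[-3] = vals[0]+vals[-1] = 50+20 = 70 → [50, 70, 10, 20]
insert 7 at 3 → [50, 70, 10, 7, 20]
insert 8 at 1 → [50, 8, 70, 10, 7, 20]
append 1 → [50, 8, 70, 10, 7, 20, 1]
vals[0]*vals[1] = 50*8 = 400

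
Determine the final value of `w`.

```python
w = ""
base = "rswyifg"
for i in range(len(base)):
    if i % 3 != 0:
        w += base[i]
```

i=0: skip
i=1: add 's' → 's'
i=2: add 'w' → 'sw'
i=3: skip
i=4: add 'i' → 'swi'
i=5: add 'f' → 'swif'
i=6: skip

'swif'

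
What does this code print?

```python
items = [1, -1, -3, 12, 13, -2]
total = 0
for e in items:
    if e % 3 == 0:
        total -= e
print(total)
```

e=1: not %3==0
e=-1: not %3==0
e=-3: %3==0, total = 0-(-3) = 3
e=12: %3==0, total = 3-12 = -9
e=13: not %3==0
e=-2: not %3==0

-9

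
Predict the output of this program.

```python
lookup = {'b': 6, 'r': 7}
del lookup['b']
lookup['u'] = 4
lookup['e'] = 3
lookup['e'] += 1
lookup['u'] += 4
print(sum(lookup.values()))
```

19

del 'b' → {'r': 7}
lookup['u'] = 4 → {'r': 7, 'u': 4}
lookup['e'] = 3 → {'r': 7, 'u': 4, 'e': 3}
lookup['e'] = 3+1 = 4 → {'r': 7, 'u': 4, 'e': 4}
lookup['u'] = 4+4 = 8 → {'r': 7, 'u': 8, 'e': 4}
sum of values = 19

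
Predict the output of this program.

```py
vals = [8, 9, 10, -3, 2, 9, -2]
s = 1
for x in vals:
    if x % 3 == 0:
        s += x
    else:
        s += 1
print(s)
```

20

x=8: not %3==0, s = 1+1 = 2
x=9: %3==0, s = 2+9 = 11
x=10: not %3==0, s = 11+1 = 12
x=-3: %3==0, s = 12+(-3) = 9
x=2: not %3==0, s = 9+1 = 10
x=9: %3==0, s = 10+9 = 19
x=-2: not %3==0, s = 19+1 = 20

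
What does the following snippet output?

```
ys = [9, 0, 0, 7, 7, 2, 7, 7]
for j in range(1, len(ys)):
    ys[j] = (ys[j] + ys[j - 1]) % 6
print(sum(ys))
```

j=1: ys[1] = (0+9)%6 = 3 → [9, 3, 0, 7, 7, 2, 7, 7]
j=2: ys[2] = (0+3)%6 = 3 → [9, 3, 3, 7, 7, 2, 7, 7]
j=3: ys[3] = (7+3)%6 = 4 → [9, 3, 3, 4, 7, 2, 7, 7]
j=4: ys[4] = (7+4)%6 = 5 → [9, 3, 3, 4, 5, 2, 7, 7]
j=5: ys[5] = (2+5)%6 = 1 → [9, 3, 3, 4, 5, 1, 7, 7]
j=6: ys[6] = (7+1)%6 = 2 → [9, 3, 3, 4, 5, 1, 2, 7]
j=7: ys[7] = (7+2)%6 = 3 → [9, 3, 3, 4, 5, 1, 2, 3]
sum = 30

30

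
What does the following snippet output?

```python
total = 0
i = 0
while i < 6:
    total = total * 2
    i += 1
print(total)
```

0

i=0: total = 0*2 = 0
i=1: total = 0*2 = 0
i=2: total = 0*2 = 0
i=3: total = 0*2 = 0
i=4: total = 0*2 = 0
i=5: total = 0*2 = 0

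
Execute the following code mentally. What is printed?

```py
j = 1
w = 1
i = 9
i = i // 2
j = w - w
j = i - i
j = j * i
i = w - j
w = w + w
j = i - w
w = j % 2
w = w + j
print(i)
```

1

i = 9//2 = 4
j = 1-1 = 0
j = 4-4 = 0
j = 0*4 = 0
i = 1-0 = 1
w = 1+1 = 2
j = 1-2 = -1
w = (-1)%2 = 1
w = 1+(-1) = 0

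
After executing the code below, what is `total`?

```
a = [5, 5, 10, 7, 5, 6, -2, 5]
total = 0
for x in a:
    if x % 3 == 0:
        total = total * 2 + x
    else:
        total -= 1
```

-6

x=5: not %3==0, total = 0-1 = -1
x=5: not %3==0, total = (-1)-1 = -2
x=10: not %3==0, total = (-2)-1 = -3
x=7: not %3==0, total = (-3)-1 = -4
x=5: not %3==0, total = (-4)-1 = -5
x=6: %3==0, total = (-5)*2+6 = -4
x=-2: not %3==0, total = (-4)-1 = -5
x=5: not %3==0, total = (-5)-1 = -6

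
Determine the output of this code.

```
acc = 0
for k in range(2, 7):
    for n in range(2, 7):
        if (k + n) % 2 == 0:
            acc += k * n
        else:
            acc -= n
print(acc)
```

k=2,n=2: even sum, acc = 0+4 = 4
k=2,n=3: odd sum, acc = 4-3 = 1
k=2,n=4: even sum, acc = 1+8 = 9
k=2,n=5: odd sum, acc = 9-5 = 4
k=2,n=6: even sum, acc = 4+12 = 16
k=3,n=2: odd sum, acc = 16-2 = 14
k=3,n=3: even sum, acc = 14+9 = 23
k=3,n=4: odd sum, acc = 23-4 = 19
k=3,n=5: even sum, acc = 19+15 = 34
k=3,n=6: odd sum, acc = 34-6 = 28
k=4,n=2: even sum, acc = 28+8 = 36
k=4,n=3: odd sum, acc = 36-3 = 33
k=4,n=4: even sum, acc = 33+16 = 49
k=4,n=5: odd sum, acc = 49-5 = 44
k=4,n=6: even sum, acc = 44+24 = 68
k=5,n=2: odd sum, acc = 68-2 = 66
k=5,n=3: even sum, acc = 66+15 = 81
k=5,n=4: odd sum, acc = 81-4 = 77
k=5,n=5: even sum, acc = 77+25 = 102
k=5,n=6: odd sum, acc = 102-6 = 96
k=6,n=2: even sum, acc = 96+12 = 108
k=6,n=3: odd sum, acc = 108-3 = 105
k=6,n=4: even sum, acc = 105+24 = 129
k=6,n=5: odd sum, acc = 129-5 = 124
k=6,n=6: even sum, acc = 124+36 = 160

160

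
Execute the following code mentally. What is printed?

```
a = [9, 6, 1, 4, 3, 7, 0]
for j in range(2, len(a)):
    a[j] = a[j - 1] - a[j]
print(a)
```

[9, 6, 5, 1, -2, -9, -9]

j=2: a[2] = 6-1 = 5 → [9, 6, 5, 4, 3, 7, 0]
j=3: a[3] = 5-4 = 1 → [9, 6, 5, 1, 3, 7, 0]
j=4: a[4] = 1-3 = -2 → [9, 6, 5, 1, -2, 7, 0]
j=5: a[5] = (-2)-7 = -9 → [9, 6, 5, 1, -2, -9, 0]
j=6: a[6] = (-9)-0 = -9 → [9, 6, 5, 1, -2, -9, -9]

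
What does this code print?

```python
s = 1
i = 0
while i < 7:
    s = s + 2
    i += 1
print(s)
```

i=0: s = 1+2 = 3
i=1: s = 3+2 = 5
i=2: s = 5+2 = 7
i=3: s = 7+2 = 9
i=4: s = 9+2 = 11
i=5: s = 11+2 = 13
i=6: s = 13+2 = 15

15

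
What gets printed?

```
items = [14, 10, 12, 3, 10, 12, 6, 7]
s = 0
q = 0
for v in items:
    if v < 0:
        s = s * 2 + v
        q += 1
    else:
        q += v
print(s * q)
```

v=14: not <0; q=14
v=10: not <0; q=24
v=12: not <0; q=36
v=3: not <0; q=39
v=10: not <0; q=49
v=12: not <0; q=61
v=6: not <0; q=67
v=7: not <0; q=74
s*q = 0*74 = 0

0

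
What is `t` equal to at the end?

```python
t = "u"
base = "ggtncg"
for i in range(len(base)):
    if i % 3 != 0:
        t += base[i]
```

i=0: skip
i=1: add 'g' → 'ug'
i=2: add 't' → 'ugt'
i=3: skip
i=4: add 'c' → 'ugtc'
i=5: add 'g' → 'ugtcg'

'ugtcg'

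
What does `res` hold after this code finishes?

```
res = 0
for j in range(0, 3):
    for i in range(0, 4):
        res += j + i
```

30

j=0,i=0: res = 0+0 = 0
j=0,i=1: res = 0+1 = 1
j=0,i=2: res = 1+2 = 3
j=0,i=3: res = 3+3 = 6
j=1,i=0: res = 6+1 = 7
j=1,i=1: res = 7+2 = 9
j=1,i=2: res = 9+3 = 12
j=1,i=3: res = 12+4 = 16
j=2,i=0: res = 16+2 = 18
j=2,i=1: res = 18+3 = 21
j=2,i=2: res = 21+4 = 25
j=2,i=3: res = 25+5 = 30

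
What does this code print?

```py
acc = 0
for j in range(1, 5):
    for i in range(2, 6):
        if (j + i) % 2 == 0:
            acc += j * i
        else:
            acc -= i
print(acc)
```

j=1,i=2: odd sum, acc = 0-2 = -2
j=1,i=3: even sum, acc = (-2)+3 = 1
j=1,i=4: odd sum, acc = 1-4 = -3
j=1,i=5: even sum, acc = (-3)+5 = 2
j=2,i=2: even sum, acc = 2+4 = 6
j=2,i=3: odd sum, acc = 6-3 = 3
j=2,i=4: even sum, acc = 3+8 = 11
j=2,i=5: odd sum, acc = 11-5 = 6
j=3,i=2: odd sum, acc = 6-2 = 4
j=3,i=3: even sum, acc = 4+9 = 13
j=3,i=4: odd sum, acc = 13-4 = 9
j=3,i=5: even sum, acc = 9+15 = 24
j=4,i=2: even sum, acc = 24+8 = 32
j=4,i=3: odd sum, acc = 32-3 = 29
j=4,i=4: even sum, acc = 29+16 = 45
j=4,i=5: odd sum, acc = 45-5 = 40

40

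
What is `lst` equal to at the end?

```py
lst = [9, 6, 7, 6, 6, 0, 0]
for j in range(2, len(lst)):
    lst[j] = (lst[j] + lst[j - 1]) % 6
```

j=2: lst[2] = (7+6)%6 = 1 → [9, 6, 1, 6, 6, 0, 0]
j=3: lst[3] = (6+1)%6 = 1 → [9, 6, 1, 1, 6, 0, 0]
j=4: lst[4] = (6+1)%6 = 1 → [9, 6, 1, 1, 1, 0, 0]
j=5: lst[5] = (0+1)%6 = 1 → [9, 6, 1, 1, 1, 1, 0]
j=6: lst[6] = (0+1)%6 = 1 → [9, 6, 1, 1, 1, 1, 1]

[9, 6, 1, 1, 1, 1, 1]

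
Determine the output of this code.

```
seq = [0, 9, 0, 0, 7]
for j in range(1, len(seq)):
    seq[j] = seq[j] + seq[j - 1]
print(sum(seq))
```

43

j=1: seq[1] = 9+0 = 9 → [0, 9, 0, 0, 7]
j=2: seq[2] = 0+9 = 9 → [0, 9, 9, 0, 7]
j=3: seq[3] = 0+9 = 9 → [0, 9, 9, 9, 7]
j=4: seq[4] = 7+9 = 16 → [0, 9, 9, 9, 16]
sum = 43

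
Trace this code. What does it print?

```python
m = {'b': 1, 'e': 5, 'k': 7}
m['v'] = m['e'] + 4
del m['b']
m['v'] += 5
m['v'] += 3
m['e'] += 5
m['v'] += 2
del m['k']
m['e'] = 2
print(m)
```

m['v'] = m['e']+4 = 9 → {'b': 1, 'e': 5, 'k': 7, 'v': 9}
del 'b' → {'e': 5, 'k': 7, 'v': 9}
m['v'] = 9+5 = 14 → {'e': 5, 'k': 7, 'v': 14}
m['v'] = 14+3 = 17 → {'e': 5, 'k': 7, 'v': 17}
m['e'] = 5+5 = 10 → {'e': 10, 'k': 7, 'v': 17}
m['v'] = 17+2 = 19 → {'e': 10, 'k': 7, 'v': 19}
del 'k' → {'e': 10, 'v': 19}
m['e'] = 2 → {'e': 2, 'v': 19}

{'e': 2, 'v': 19}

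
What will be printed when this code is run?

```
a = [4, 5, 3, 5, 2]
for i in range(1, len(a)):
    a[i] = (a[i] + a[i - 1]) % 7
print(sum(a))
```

19

i=1: a[1] = (5+4)%7 = 2 → [4, 2, 3, 5, 2]
i=2: a[2] = (3+2)%7 = 5 → [4, 2, 5, 5, 2]
i=3: a[3] = (5+5)%7 = 3 → [4, 2, 5, 3, 2]
i=4: a[4] = (2+3)%7 = 5 → [4, 2, 5, 3, 5]
sum = 19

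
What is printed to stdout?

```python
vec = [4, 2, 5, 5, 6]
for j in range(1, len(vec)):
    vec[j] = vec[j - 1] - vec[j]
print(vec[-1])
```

j=1: vec[1] = 4-2 = 2 → [4, 2, 5, 5, 6]
j=2: vec[2] = 2-5 = -3 → [4, 2, -3, 5, 6]
j=3: vec[3] = (-3)-5 = -8 → [4, 2, -3, -8, 6]
j=4: vec[4] = (-8)-6 = -14 → [4, 2, -3, -8, -14]

-14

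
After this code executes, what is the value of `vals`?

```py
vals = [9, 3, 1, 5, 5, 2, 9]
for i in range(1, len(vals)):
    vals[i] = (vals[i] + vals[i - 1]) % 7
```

i=1: vals[1] = (3+9)%7 = 5 → [9, 5, 1, 5, 5, 2, 9]
i=2: vals[2] = (1+5)%7 = 6 → [9, 5, 6, 5, 5, 2, 9]
i=3: vals[3] = (5+6)%7 = 4 → [9, 5, 6, 4, 5, 2, 9]
i=4: vals[4] = (5+4)%7 = 2 → [9, 5, 6, 4, 2, 2, 9]
i=5: vals[5] = (2+2)%7 = 4 → [9, 5, 6, 4, 2, 4, 9]
i=6: vals[6] = (9+4)%7 = 6 → [9, 5, 6, 4, 2, 4, 6]

[9, 5, 6, 4, 2, 4, 6]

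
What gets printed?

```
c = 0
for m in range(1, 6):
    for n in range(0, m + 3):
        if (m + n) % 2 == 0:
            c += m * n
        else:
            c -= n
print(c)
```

m=1,n=0: odd sum, c = 0-0 = 0
m=1,n=1: even sum, c = 0+1 = 1
m=1,n=2: odd sum, c = 1-2 = -1
m=1,n=3: even sum, c = (-1)+3 = 2
m=2,n=0: even sum, c = 2+0 = 2
m=2,n=1: odd sum, c = 2-1 = 1
m=2,n=2: even sum, c = 1+4 = 5
m=2,n=3: odd sum, c = 5-3 = 2
m=2,n=4: even sum, c = 2+8 = 10
m=3,n=0: odd sum, c = 10-0 = 10
m=3,n=1: even sum, c = 10+3 = 13
m=3,n=2: odd sum, c = 13-2 = 11
m=3,n=3: even sum, c = 11+9 = 20
m=3,n=4: odd sum, c = 20-4 = 16
m=3,n=5: even sum, c = 16+15 = 31
m=4,n=0: even sum, c = 31+0 = 31
m=4,n=1: odd sum, c = 31-1 = 30
m=4,n=2: even sum, c = 30+8 = 38
m=4,n=3: odd sum, c = 38-3 = 35
m=4,n=4: even sum, c = 35+16 = 51
m=4,n=5: odd sum, c = 51-5 = 46
m=4,n=6: even sum, c = 46+24 = 70
m=5,n=0: odd sum, c = 70-0 = 70
m=5,n=1: even sum, c = 70+5 = 75
m=5,n=2: odd sum, c = 75-2 = 73
m=5,n=3: even sum, c = 73+15 = 88
m=5,n=4: odd sum, c = 88-4 = 84
m=5,n=5: even sum, c = 84+25 = 109
m=5,n=6: odd sum, c = 109-6 = 103
m=5,n=7: even sum, c = 103+35 = 138

138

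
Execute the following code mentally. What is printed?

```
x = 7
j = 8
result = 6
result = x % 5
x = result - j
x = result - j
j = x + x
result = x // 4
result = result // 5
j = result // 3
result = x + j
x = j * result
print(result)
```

-7

result = 7%5 = 2
x = 2-8 = -6
x = 2-8 = -6
j = (-6)+(-6) = -12
result = (-6)//4 = -2
result = (-2)//5 = -1
j = (-1)//3 = -1
result = (-6)+(-1) = -7
x = (-1)*(-7) = 7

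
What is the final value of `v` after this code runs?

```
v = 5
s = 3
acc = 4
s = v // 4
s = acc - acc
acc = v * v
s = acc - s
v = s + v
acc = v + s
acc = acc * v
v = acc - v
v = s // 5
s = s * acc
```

s = 5//4 = 1
s = 4-4 = 0
acc = 5*5 = 25
s = 25-0 = 25
v = 25+5 = 30
acc = 30+25 = 55
acc = 55*30 = 1650
v = 1650-30 = 1620
v = 25//5 = 5
s = 25*1650 = 41250

5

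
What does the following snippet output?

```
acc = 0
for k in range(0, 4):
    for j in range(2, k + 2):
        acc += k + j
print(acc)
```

30

k=1,j=2: acc = 0+3 = 3
k=2,j=2: acc = 3+4 = 7
k=2,j=3: acc = 7+5 = 12
k=3,j=2: acc = 12+5 = 17
k=3,j=3: acc = 17+6 = 23
k=3,j=4: acc = 23+7 = 30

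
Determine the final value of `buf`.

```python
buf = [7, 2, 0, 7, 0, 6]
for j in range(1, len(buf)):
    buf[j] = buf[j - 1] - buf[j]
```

j=1: buf[1] = 7-2 = 5 → [7, 5, 0, 7, 0, 6]
j=2: buf[2] = 5-0 = 5 → [7, 5, 5, 7, 0, 6]
j=3: buf[3] = 5-7 = -2 → [7, 5, 5, -2, 0, 6]
j=4: buf[4] = (-2)-0 = -2 → [7, 5, 5, -2, -2, 6]
j=5: buf[5] = (-2)-6 = -8 → [7, 5, 5, -2, -2, -8]

[7, 5, 5, -2, -2, -8]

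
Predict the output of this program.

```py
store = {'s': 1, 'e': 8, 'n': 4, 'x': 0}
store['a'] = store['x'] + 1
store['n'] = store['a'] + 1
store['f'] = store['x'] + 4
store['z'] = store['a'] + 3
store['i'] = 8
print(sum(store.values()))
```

store['a'] = store['x']+1 = 1 → {'s': 1, 'e': 8, 'n': 4, 'x': 0, 'a': 1}
store['n'] = store['a']+1 = 2 → {'s': 1, 'e': 8, 'n': 2, 'x': 0, 'a': 1}
store['f'] = store['x']+4 = 4 → {'s': 1, 'e': 8, 'n': 2, 'x': 0, 'a': 1, 'f': 4}
store['z'] = store['a']+3 = 4 → {'s': 1, 'e': 8, 'n': 2, 'x': 0, 'a': 1, 'f': 4, 'z': 4}
store['i'] = 8 → {'s': 1, 'e': 8, 'n': 2, 'x': 0, 'a': 1, 'f': 4, 'z': 4, 'i': 8}
sum of values = 28

28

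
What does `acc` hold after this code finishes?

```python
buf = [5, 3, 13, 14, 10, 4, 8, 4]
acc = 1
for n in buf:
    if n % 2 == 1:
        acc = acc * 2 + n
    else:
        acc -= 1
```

n=5: odd, acc = 1*2+5 = 7
n=3: odd, acc = 7*2+3 = 17
n=13: odd, acc = 17*2+13 = 47
n=14: not odd, acc = 47-1 = 46
n=10: not odd, acc = 46-1 = 45
n=4: not odd, acc = 45-1 = 44
n=8: not odd, acc = 44-1 = 43
n=4: not odd, acc = 43-1 = 42

42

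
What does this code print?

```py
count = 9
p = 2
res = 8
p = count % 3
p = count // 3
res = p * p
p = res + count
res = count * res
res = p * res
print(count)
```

9

p = 9%3 = 0
p = 9//3 = 3
res = 3*3 = 9
p = 9+9 = 18
res = 9*9 = 81
res = 18*81 = 1458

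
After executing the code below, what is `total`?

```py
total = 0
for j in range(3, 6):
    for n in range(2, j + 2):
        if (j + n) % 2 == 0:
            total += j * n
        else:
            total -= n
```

47

j=3,n=2: odd sum, total = 0-2 = -2
j=3,n=3: even sum, total = (-2)+9 = 7
j=3,n=4: odd sum, total = 7-4 = 3
j=4,n=2: even sum, total = 3+8 = 11
j=4,n=3: odd sum, total = 11-3 = 8
j=4,n=4: even sum, total = 8+16 = 24
j=4,n=5: odd sum, total = 24-5 = 19
j=5,n=2: odd sum, total = 19-2 = 17
j=5,n=3: even sum, total = 17+15 = 32
j=5,n=4: odd sum, total = 32-4 = 28
j=5,n=5: even sum, total = 28+25 = 53
j=5,n=6: odd sum, total = 53-6 = 47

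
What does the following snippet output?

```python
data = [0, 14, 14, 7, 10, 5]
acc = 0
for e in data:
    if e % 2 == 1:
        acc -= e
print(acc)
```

-12

e=0: not odd
e=14: not odd
e=14: not odd
e=7: odd, acc = 0-7 = -7
e=10: not odd
e=5: odd, acc = (-7)-5 = -12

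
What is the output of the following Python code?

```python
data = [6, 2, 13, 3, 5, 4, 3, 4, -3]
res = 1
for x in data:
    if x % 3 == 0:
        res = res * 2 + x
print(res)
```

x=6: %3==0, res = 1*2+6 = 8
x=2: not %3==0
x=13: not %3==0
x=3: %3==0, res = 8*2+3 = 19
x=5: not %3==0
x=4: not %3==0
x=3: %3==0, res = 19*2+3 = 41
x=4: not %3==0
x=-3: %3==0, res = 41*2+(-3) = 79

79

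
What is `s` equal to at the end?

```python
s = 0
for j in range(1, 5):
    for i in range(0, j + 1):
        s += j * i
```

65

j=1,i=0: s = 0+0 = 0
j=1,i=1: s = 0+1 = 1
j=2,i=0: s = 1+0 = 1
j=2,i=1: s = 1+2 = 3
j=2,i=2: s = 3+4 = 7
j=3,i=0: s = 7+0 = 7
j=3,i=1: s = 7+3 = 10
j=3,i=2: s = 10+6 = 16
j=3,i=3: s = 16+9 = 25
j=4,i=0: s = 25+0 = 25
j=4,i=1: s = 25+4 = 29
j=4,i=2: s = 29+8 = 37
j=4,i=3: s = 37+12 = 49
j=4,i=4: s = 49+16 = 65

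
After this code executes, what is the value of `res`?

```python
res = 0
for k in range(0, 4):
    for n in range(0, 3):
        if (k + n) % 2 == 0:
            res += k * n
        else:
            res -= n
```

2

k=0,n=0: even sum, res = 0+0 = 0
k=0,n=1: odd sum, res = 0-1 = -1
k=0,n=2: even sum, res = (-1)+0 = -1
k=1,n=0: odd sum, res = (-1)-0 = -1
k=1,n=1: even sum, res = (-1)+1 = 0
k=1,n=2: odd sum, res = 0-2 = -2
k=2,n=0: even sum, res = (-2)+0 = -2
k=2,n=1: odd sum, res = (-2)-1 = -3
k=2,n=2: even sum, res = (-3)+4 = 1
k=3,n=0: odd sum, res = 1-0 = 1
k=3,n=1: even sum, res = 1+3 = 4
k=3,n=2: odd sum, res = 4-2 = 2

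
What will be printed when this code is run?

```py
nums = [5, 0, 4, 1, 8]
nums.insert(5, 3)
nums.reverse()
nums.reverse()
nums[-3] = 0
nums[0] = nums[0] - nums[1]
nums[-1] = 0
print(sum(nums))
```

insert 3 at 5 → [5, 0, 4, 1, 8, 3]
reverse → [3, 8, 1, 4, 0, 5]
reverse → [5, 0, 4, 1, 8, 3]
nums[-3] = 0 → [5, 0, 4, 0, 8, 3]
nums[0] = nums[0]-nums[1] = 5-0 = 5 → [5, 0, 4, 0, 8, 3]
nums[-1] = 0 → [5, 0, 4, 0, 8, 0]
sum = 17

17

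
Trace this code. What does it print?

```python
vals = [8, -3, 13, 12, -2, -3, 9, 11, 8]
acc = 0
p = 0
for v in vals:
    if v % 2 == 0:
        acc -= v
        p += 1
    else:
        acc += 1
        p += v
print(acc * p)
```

-651

v=8: even, acc = 0-8 = -8; p=1
v=-3: not even, acc = (-8)+1 = -7; p=-2
v=13: not even, acc = (-7)+1 = -6; p=11
v=12: even, acc = (-6)-12 = -18; p=12
v=-2: even, acc = (-18)-(-2) = -16; p=13
v=-3: not even, acc = (-16)+1 = -15; p=10
v=9: not even, acc = (-15)+1 = -14; p=19
v=11: not even, acc = (-14)+1 = -13; p=30
v=8: even, acc = (-13)-8 = -21; p=31
acc*p = (-21)*31 = -651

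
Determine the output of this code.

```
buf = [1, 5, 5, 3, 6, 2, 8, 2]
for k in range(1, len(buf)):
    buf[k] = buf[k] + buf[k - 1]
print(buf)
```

k=1: buf[1] = 5+1 = 6 → [1, 6, 5, 3, 6, 2, 8, 2]
k=2: buf[2] = 5+6 = 11 → [1, 6, 11, 3, 6, 2, 8, 2]
k=3: buf[3] = 3+11 = 14 → [1, 6, 11, 14, 6, 2, 8, 2]
k=4: buf[4] = 6+14 = 20 → [1, 6, 11, 14, 20, 2, 8, 2]
k=5: buf[5] = 2+20 = 22 → [1, 6, 11, 14, 20, 22, 8, 2]
k=6: buf[6] = 8+22 = 30 → [1, 6, 11, 14, 20, 22, 30, 2]
k=7: buf[7] = 2+30 = 32 → [1, 6, 11, 14, 20, 22, 30, 32]

[1, 6, 11, 14, 20, 22, 30, 32]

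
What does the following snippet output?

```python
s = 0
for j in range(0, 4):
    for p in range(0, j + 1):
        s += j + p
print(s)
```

j=0,p=0: s = 0+0 = 0
j=1,p=0: s = 0+1 = 1
j=1,p=1: s = 1+2 = 3
j=2,p=0: s = 3+2 = 5
j=2,p=1: s = 5+3 = 8
j=2,p=2: s = 8+4 = 12
j=3,p=0: s = 12+3 = 15
j=3,p=1: s = 15+4 = 19
j=3,p=2: s = 19+5 = 24
j=3,p=3: s = 24+6 = 30

30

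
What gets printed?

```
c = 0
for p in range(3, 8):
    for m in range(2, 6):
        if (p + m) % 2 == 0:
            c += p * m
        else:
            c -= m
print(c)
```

146

p=3,m=2: odd sum, c = 0-2 = -2
p=3,m=3: even sum, c = (-2)+9 = 7
p=3,m=4: odd sum, c = 7-4 = 3
p=3,m=5: even sum, c = 3+15 = 18
p=4,m=2: even sum, c = 18+8 = 26
p=4,m=3: odd sum, c = 26-3 = 23
p=4,m=4: even sum, c = 23+16 = 39
p=4,m=5: odd sum, c = 39-5 = 34
p=5,m=2: odd sum, c = 34-2 = 32
p=5,m=3: even sum, c = 32+15 = 47
p=5,m=4: odd sum, c = 47-4 = 43
p=5,m=5: even sum, c = 43+25 = 68
p=6,m=2: even sum, c = 68+12 = 80
p=6,m=3: odd sum, c = 80-3 = 77
p=6,m=4: even sum, c = 77+24 = 101
p=6,m=5: odd sum, c = 101-5 = 96
p=7,m=2: odd sum, c = 96-2 = 94
p=7,m=3: even sum, c = 94+21 = 115
p=7,m=4: odd sum, c = 115-4 = 111
p=7,m=5: even sum, c = 111+35 = 146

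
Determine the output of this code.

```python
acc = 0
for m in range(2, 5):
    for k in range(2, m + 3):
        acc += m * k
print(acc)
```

m=2,k=2: acc = 0+4 = 4
m=2,k=3: acc = 4+6 = 10
m=2,k=4: acc = 10+8 = 18
m=3,k=2: acc = 18+6 = 24
m=3,k=3: acc = 24+9 = 33
m=3,k=4: acc = 33+12 = 45
m=3,k=5: acc = 45+15 = 60
m=4,k=2: acc = 60+8 = 68
m=4,k=3: acc = 68+12 = 80
m=4,k=4: acc = 80+16 = 96
m=4,k=5: acc = 96+20 = 116
m=4,k=6: acc = 116+24 = 140

140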